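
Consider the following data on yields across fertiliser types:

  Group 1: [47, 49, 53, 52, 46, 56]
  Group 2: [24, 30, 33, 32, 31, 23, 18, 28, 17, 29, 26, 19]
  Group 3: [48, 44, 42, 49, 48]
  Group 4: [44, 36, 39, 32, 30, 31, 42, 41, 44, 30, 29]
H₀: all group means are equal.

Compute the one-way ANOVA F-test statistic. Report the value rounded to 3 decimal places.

test statistic = 36.940

Group means [50.50, 25.83, 46.20, 36.18], grand mean 36.529
SSB = Σnᵢ(x̄ᵢ−x̄)² = 3012.868; SSW = ΣΣ(x−x̄ᵢ)² = 815.603
MSB = 3012.868/3 = 1004.2892; MSW = 815.603/30 = 27.1868
F = MSB/MSW = 36.9404
df = (3, 30)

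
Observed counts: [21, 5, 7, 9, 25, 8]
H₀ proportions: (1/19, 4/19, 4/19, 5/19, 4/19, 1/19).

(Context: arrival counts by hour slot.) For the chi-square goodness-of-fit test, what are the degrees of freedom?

degrees of freedom = 5

df = k − 1 = 6 − 1 = 5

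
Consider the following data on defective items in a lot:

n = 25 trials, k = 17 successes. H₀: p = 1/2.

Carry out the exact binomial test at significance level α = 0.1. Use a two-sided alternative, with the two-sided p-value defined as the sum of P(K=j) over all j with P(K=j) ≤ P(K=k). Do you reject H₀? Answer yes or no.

Exact binomial: n=25, k=17, p₀=1/2=0.5000
P(X=j) = C(n,j)·p₀^j·(1−p₀)^(n−j); p = Σ P(X=j) over j with P(X=j) ≤ P(X=17)
p-value (two-sided) = 0.10775
At α=0.1: p ≥ α → fail to reject H₀

reject H₀: no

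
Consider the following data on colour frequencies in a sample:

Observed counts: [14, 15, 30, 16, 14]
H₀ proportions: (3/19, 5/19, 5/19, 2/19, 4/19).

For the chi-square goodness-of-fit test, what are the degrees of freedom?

df = k − 1 = 5 − 1 = 4

degrees of freedom = 4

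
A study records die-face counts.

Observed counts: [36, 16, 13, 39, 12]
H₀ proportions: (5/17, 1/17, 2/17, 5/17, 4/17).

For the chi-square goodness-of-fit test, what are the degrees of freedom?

df = k − 1 = 5 − 1 = 4

degrees of freedom = 4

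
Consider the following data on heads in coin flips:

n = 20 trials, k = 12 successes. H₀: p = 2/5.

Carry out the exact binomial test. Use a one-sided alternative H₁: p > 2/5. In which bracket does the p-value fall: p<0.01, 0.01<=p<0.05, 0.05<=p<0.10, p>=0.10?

Exact binomial: n=20, k=12, p₀=2/5=0.4000
P(X≥12) from Σ C(n,i)·p₀^i·(1−p₀)^(n−i)
p-value (one-sided, H₁ greater) = 0.05653
→ bracket: 0.05<=p<0.10

p-value bracket: 0.05<=p<0.10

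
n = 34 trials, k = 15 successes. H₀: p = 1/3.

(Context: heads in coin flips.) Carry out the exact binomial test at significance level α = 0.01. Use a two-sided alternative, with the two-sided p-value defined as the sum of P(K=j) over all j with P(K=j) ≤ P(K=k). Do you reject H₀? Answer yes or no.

Exact binomial: n=34, k=15, p₀=1/3=0.3333
P(X=j) = C(n,j)·p₀^j·(1−p₀)^(n−j); p = Σ P(X=j) over j with P(X=j) ≤ P(X=15)
p-value (two-sided) = 0.20346
At α=0.01: p ≥ α → fail to reject H₀

reject H₀: no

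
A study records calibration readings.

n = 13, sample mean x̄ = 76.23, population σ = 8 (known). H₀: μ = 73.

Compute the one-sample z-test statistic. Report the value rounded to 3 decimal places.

SE = σ/√n = 8/√13 = 2.2188
z = (x̄−μ₀)/SE = (76.23−73)/2.2188 = 1.4557

test statistic = 1.456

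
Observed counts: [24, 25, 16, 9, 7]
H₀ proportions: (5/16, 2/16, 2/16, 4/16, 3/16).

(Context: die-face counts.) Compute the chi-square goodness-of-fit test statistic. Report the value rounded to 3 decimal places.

test statistic = 35.994

n = 81; E_i = n·p_i = [25.31, 10.12, 10.12, 20.25, 15.19]
χ² = (24−25.31)²/25.31 + (25−10.12)²/10.12 + (16−10.12)²/10.12 + (9−20.25)²/20.25 + (7−15.19)²/15.19 = 35.9942
df = 4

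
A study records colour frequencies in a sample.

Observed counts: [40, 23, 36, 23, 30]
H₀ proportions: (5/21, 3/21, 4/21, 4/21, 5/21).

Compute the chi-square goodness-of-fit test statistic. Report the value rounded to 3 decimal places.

test statistic = 4.475

n = 152; E_i = n·p_i = [36.19, 21.71, 28.95, 28.95, 36.19]
χ² = (40−36.19)²/36.19 + (23−21.71)²/21.71 + (36−28.95)²/28.95 + (23−28.95)²/28.95 + (30−36.19)²/36.19 = 4.4753
df = 4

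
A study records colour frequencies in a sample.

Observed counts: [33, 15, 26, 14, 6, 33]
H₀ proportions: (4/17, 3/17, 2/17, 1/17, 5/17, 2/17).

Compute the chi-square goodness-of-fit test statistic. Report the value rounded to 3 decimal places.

n = 127; E_i = n·p_i = [29.88, 22.41, 14.94, 7.47, 37.35, 14.94]
χ² = (33−29.88)²/29.88 + (15−22.41)²/22.41 + (26−14.94)²/14.94 + (14−7.47)²/7.47 + (6−37.35)²/37.35 + (33−14.94)²/14.94 = 64.8122
df = 5

test statistic = 64.812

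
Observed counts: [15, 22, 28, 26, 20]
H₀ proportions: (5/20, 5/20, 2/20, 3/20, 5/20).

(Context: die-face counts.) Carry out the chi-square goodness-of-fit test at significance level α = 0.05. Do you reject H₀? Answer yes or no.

n = 111; E_i = n·p_i = [27.75, 27.75, 11.10, 16.65, 27.75]
χ² = (15−27.75)²/27.75 + (22−27.75)²/27.75 + (28−11.10)²/11.10 + (26−16.65)²/16.65 + (20−27.75)²/27.75 = 40.1952
df = 4
p-value (upper-tail) = 0.00000
At α=0.05: p < α → reject H₀

reject H₀: yes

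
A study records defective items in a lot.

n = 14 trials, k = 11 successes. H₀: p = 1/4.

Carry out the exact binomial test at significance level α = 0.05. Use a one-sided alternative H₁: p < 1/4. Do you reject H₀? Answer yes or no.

Exact binomial: n=14, k=11, p₀=1/4=0.2500
P(X≤11) from Σ C(n,i)·p₀^i·(1−p₀)^(n−i)
p-value (one-sided, H₁ less) = 1.00000
At α=0.05: p ≥ α → fail to reject H₀

reject H₀: no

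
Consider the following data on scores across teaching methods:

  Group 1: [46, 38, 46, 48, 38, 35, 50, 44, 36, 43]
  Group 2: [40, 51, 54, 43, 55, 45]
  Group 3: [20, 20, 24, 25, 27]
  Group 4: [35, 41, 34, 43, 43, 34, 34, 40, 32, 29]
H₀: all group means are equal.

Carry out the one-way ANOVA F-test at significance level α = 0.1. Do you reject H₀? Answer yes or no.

Group means [42.40, 48.00, 23.20, 36.50], grand mean 38.484
SSB = Σnᵢ(x̄ᵢ−x̄)² = 1904.042; SSW = ΣΣ(x−x̄ᵢ)² = 697.700
MSB = 1904.042/3 = 634.6806; MSW = 697.700/27 = 25.8407
F = MSB/MSW = 24.5612
df = (3, 27)
p-value (upper-tail) = 0.00000
At α=0.1: p < α → reject H₀

reject H₀: yes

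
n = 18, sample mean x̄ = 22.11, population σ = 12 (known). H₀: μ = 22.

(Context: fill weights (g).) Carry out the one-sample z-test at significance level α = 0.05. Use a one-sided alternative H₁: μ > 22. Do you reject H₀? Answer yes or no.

SE = σ/√n = 12/√18 = 2.8284
z = (x̄−μ₀)/SE = (22.11−22)/2.8284 = 0.0389
p-value (one-sided, H₁ greater) = 0.48449
At α=0.05: p ≥ α → fail to reject H₀

reject H₀: no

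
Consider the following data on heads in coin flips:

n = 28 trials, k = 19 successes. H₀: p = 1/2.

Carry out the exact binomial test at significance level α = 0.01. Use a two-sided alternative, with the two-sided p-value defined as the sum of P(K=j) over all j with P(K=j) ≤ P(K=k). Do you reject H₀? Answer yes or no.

Exact binomial: n=28, k=19, p₀=1/2=0.5000
P(X=j) = C(n,j)·p₀^j·(1−p₀)^(n−j); p = Σ P(X=j) over j with P(X=j) ≤ P(X=19)
p-value (two-sided) = 0.08716
At α=0.01: p ≥ α → fail to reject H₀

reject H₀: no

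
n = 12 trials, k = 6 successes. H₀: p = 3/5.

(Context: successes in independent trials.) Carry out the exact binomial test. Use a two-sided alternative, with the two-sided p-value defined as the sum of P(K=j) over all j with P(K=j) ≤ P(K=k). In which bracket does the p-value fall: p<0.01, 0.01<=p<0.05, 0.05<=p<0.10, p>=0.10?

p-value bracket: p>=0.10

Exact binomial: n=12, k=6, p₀=3/5=0.6000
P(X=j) = C(n,j)·p₀^j·(1−p₀)^(n−j); p = Σ P(X=j) over j with P(X=j) ≤ P(X=6)
p-value (two-sided) = 0.56013
→ bracket: p>=0.10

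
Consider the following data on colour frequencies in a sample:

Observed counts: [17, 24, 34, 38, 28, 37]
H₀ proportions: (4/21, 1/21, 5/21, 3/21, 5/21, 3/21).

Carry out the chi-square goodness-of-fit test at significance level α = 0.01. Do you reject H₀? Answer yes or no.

n = 178; E_i = n·p_i = [33.90, 8.48, 42.38, 25.43, 42.38, 25.43]
χ² = (17−33.90)²/33.90 + (24−8.48)²/8.48 + (34−42.38)²/42.38 + (38−25.43)²/25.43 + (28−42.38)²/42.38 + (37−25.43)²/25.43 = 54.8778
df = 5
p-value (upper-tail) = 0.00000
At α=0.01: p < α → reject H₀

reject H₀: yes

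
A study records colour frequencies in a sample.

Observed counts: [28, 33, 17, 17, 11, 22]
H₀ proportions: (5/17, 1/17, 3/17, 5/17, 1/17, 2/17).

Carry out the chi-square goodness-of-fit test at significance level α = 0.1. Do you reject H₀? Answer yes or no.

n = 128; E_i = n·p_i = [37.65, 7.53, 22.59, 37.65, 7.53, 15.06]
χ² = (28−37.65)²/37.65 + (33−7.53)²/7.53 + (17−22.59)²/22.59 + (17−37.65)²/37.65 + (11−7.53)²/7.53 + (22−15.06)²/15.06 = 106.1396
df = 5
p-value (upper-tail) = 0.00000
At α=0.1: p < α → reject H₀

reject H₀: yes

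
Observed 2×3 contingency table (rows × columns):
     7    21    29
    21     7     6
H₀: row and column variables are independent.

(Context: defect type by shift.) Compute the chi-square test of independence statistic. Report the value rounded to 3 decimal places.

Row totals [57, 34], col totals [28, 28, 35], n=91
χ² = (7−17.54)²/17.54 + (21−17.54)²/17.54 + (29−21.92)²/21.92 + (21−10.46)²/10.46 + (7−10.46)²/10.46 + (6−13.08)²/13.08 = 24.8912
df = 2

test statistic = 24.891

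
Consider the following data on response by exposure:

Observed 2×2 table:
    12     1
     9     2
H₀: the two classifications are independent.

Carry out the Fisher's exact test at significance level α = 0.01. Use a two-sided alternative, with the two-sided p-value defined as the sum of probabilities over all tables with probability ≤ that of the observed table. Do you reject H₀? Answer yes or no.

Margins: r₁=13, r₂=11, c₁=21, c₂=3, n=24
p_obs = C(13,12)·C(11,9)/C(24,21); sum pmf over tables with pmf ≤ p_obs
p-value (two-sided) = 0.57609
At α=0.01: p ≥ α → fail to reject H₀

reject H₀: no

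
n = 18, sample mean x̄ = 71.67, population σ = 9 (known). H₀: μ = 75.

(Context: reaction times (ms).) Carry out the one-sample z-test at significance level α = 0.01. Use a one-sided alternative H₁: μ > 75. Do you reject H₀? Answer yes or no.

SE = σ/√n = 9/√18 = 2.1213
z = (x̄−μ₀)/SE = (71.67−75)/2.1213 = -1.5698
p-value (one-sided, H₁ greater) = 0.94177
At α=0.01: p ≥ α → fail to reject H₀

reject H₀: no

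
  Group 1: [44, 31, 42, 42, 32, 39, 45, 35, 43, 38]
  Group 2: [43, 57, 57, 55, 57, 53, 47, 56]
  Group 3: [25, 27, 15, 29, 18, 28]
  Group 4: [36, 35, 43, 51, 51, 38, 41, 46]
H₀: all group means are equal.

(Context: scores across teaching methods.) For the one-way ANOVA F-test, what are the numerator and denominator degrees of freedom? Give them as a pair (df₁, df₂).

k = 4 groups, N = 32 total
df = (k−1, N−k) = (4−1, 32−4) = (3, 28)

degrees of freedom = [3, 28]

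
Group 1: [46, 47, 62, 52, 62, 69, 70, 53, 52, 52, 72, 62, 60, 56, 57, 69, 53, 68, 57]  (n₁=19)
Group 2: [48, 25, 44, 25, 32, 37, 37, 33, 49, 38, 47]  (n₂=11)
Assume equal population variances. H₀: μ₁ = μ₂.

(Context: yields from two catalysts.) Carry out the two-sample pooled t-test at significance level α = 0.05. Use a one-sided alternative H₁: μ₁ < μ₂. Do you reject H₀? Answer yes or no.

x̄₁=58.895, s₁=7.985, n₁=19
x̄₂=37.727, s₂=8.592, n₂=11
s_p² = [18·7.985² + 10·8.592²]/28 = 67.3561
SE = √(s_p²·(1/19+1/11)) = 3.1094
t = (58.895−37.727)/3.1094 = 6.8076
df = 28
p-value (one-sided, H₁ less) = 1.00000
At α=0.05: p ≥ α → fail to reject H₀

reject H₀: no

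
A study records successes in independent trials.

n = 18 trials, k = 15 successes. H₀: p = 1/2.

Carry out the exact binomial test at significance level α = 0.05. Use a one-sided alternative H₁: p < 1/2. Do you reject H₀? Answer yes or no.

Exact binomial: n=18, k=15, p₀=1/2=0.5000
P(X≤15) from Σ C(n,i)·p₀^i·(1−p₀)^(n−i)
p-value (one-sided, H₁ less) = 0.99934
At α=0.05: p ≥ α → fail to reject H₀

reject H₀: no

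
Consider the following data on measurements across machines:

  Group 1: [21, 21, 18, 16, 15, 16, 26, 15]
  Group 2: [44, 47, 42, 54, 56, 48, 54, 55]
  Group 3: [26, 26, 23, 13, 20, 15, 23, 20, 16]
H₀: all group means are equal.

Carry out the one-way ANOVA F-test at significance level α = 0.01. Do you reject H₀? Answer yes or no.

reject H₀: yes

Group means [18.50, 50.00, 20.22], grand mean 29.200
SSB = Σnᵢ(x̄ᵢ−x̄)² = 5102.444; SSW = ΣΣ(x−x̄ᵢ)² = 491.556
MSB = 5102.444/2 = 2551.2222; MSW = 491.556/22 = 22.3434
F = MSB/MSW = 114.1822
df = (2, 22)
p-value (upper-tail) = 0.00000
At α=0.01: p < α → reject H₀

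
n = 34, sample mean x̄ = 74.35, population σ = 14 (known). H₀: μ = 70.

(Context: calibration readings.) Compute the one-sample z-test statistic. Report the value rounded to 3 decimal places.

test statistic = 1.812

SE = σ/√n = 14/√34 = 2.4010
z = (x̄−μ₀)/SE = (74.35−70)/2.4010 = 1.8118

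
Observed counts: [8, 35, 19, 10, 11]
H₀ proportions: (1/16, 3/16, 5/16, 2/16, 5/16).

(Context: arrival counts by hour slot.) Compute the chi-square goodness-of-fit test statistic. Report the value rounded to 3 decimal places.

n = 83; E_i = n·p_i = [5.19, 15.56, 25.94, 10.38, 25.94]
χ² = (8−5.19)²/5.19 + (35−15.56)²/15.56 + (19−25.94)²/25.94 + (10−10.38)²/10.38 + (11−25.94)²/25.94 = 36.2739
df = 4

test statistic = 36.274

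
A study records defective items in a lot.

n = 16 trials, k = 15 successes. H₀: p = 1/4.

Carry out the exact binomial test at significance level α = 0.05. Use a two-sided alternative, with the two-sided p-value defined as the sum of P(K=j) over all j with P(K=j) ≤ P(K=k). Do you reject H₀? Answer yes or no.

Exact binomial: n=16, k=15, p₀=1/4=0.2500
P(X=j) = C(n,j)·p₀^j·(1−p₀)^(n−j); p = Σ P(X=j) over j with P(X=j) ≤ P(X=15)
p-value (two-sided) = 0.00000
At α=0.05: p < α → reject H₀

reject H₀: yes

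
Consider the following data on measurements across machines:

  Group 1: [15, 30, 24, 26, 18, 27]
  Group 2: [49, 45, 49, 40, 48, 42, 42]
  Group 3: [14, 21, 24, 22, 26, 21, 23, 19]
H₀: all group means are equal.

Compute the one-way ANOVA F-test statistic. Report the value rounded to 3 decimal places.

test statistic = 65.155

Group means [23.33, 45.00, 21.25], grand mean 29.762
SSB = Σnᵢ(x̄ᵢ−x̄)² = 2452.976; SSW = ΣΣ(x−x̄ᵢ)² = 338.833
MSB = 2452.976/2 = 1226.4881; MSW = 338.833/18 = 18.8241
F = MSB/MSW = 65.1553
df = (2, 18)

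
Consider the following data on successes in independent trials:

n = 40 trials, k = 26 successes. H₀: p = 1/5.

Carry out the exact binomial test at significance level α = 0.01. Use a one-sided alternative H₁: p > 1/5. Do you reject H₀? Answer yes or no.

Exact binomial: n=40, k=26, p₀=1/5=0.2000
P(X≥26) from Σ C(n,i)·p₀^i·(1−p₀)^(n−i)
p-value (one-sided, H₁ greater) = 0.00000
At α=0.01: p < α → reject H₀

reject H₀: yes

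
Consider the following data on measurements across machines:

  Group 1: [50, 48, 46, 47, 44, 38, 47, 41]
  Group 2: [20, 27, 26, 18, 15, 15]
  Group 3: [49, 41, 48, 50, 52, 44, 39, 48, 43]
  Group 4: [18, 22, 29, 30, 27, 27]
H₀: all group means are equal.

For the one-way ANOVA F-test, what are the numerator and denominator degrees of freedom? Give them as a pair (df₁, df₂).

k = 4 groups, N = 29 total
df = (k−1, N−k) = (4−1, 29−4) = (3, 25)

degrees of freedom = [3, 25]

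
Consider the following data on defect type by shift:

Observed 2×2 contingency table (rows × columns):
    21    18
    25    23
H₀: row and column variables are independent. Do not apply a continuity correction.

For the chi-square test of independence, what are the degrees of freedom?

df = (r−1)(c−1) = (2−1)·(2−1) = 1

degrees of freedom = 1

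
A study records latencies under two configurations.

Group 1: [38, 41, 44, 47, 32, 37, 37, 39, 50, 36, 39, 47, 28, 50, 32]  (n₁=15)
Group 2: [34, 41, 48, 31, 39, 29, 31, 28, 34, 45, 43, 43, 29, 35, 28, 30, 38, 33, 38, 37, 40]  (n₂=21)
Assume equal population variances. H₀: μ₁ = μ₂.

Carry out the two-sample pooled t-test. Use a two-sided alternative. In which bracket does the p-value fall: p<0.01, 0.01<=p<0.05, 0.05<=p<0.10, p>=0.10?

p-value bracket: 0.05<=p<0.10

x̄₁=39.800, s₁=6.689, n₁=15
x̄₂=35.905, s₂=5.966, n₂=21
s_p² = [14·6.689² + 20·5.966²]/34 = 39.3591
SE = √(s_p²·(1/15+1/21)) = 2.1209
t = (39.800−35.905)/2.1209 = 1.8366
df = 34
p-value (two-sided) = 0.07502
→ bracket: 0.05<=p<0.10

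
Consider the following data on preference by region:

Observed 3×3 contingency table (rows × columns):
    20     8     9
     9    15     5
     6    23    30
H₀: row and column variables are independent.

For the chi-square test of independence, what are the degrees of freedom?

df = (r−1)(c−1) = (3−1)·(3−1) = 4

degrees of freedom = 4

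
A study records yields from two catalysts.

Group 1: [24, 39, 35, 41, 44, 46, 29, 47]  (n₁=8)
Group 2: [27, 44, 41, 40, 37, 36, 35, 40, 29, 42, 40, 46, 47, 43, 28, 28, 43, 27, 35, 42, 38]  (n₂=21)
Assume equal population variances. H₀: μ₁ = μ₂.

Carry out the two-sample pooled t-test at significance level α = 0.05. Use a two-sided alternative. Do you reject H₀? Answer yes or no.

reject H₀: no

x̄₁=38.125, s₁=8.254, n₁=8
x̄₂=37.524, s₂=6.424, n₂=21
s_p² = [7·8.254² + 20·6.424²]/27 = 48.2264
SE = √(s_p²·(1/8+1/21)) = 2.8853
t = (38.125−37.524)/2.8853 = 0.2084
df = 27
p-value (two-sided) = 0.83651
At α=0.05: p ≥ α → fail to reject H₀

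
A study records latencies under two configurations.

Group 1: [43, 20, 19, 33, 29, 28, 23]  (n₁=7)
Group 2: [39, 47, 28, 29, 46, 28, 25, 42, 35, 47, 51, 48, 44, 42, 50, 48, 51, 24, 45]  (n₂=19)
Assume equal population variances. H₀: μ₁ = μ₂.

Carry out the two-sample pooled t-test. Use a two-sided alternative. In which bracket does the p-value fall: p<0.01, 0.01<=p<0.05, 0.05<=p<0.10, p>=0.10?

x̄₁=27.857, s₁=8.375, n₁=7
x̄₂=40.474, s₂=9.324, n₂=19
s_p² = [6·8.375² + 18·9.324²]/24 = 82.7331
SE = √(s_p²·(1/7+1/19)) = 4.0216
t = (27.857−40.474)/4.0216 = -3.1372
df = 24
p-value (two-sided) = 0.00447
→ bracket: p<0.01

p-value bracket: p<0.01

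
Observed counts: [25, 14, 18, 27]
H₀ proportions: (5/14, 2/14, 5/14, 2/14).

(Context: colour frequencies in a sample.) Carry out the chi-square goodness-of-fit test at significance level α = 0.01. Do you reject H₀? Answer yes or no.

reject H₀: yes

n = 84; E_i = n·p_i = [30.00, 12.00, 30.00, 12.00]
χ² = (25−30.00)²/30.00 + (14−12.00)²/12.00 + (18−30.00)²/30.00 + (27−12.00)²/12.00 = 24.7167
df = 3
p-value (upper-tail) = 0.00002
At α=0.01: p < α → reject H₀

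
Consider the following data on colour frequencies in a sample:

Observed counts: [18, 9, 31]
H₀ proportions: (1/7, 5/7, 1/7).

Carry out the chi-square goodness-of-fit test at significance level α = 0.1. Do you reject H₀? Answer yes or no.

n = 58; E_i = n·p_i = [8.29, 41.43, 8.29]
χ² = (18−8.29)²/8.29 + (9−41.43)²/41.43 + (31−8.29)²/8.29 = 99.0414
df = 2
p-value (upper-tail) = 0.00000
At α=0.1: p < α → reject H₀

reject H₀: yes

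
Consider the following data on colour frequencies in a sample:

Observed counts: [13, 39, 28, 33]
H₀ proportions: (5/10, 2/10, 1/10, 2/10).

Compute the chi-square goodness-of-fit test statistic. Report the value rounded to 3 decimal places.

n = 113; E_i = n·p_i = [56.50, 22.60, 11.30, 22.60]
χ² = (13−56.50)²/56.50 + (39−22.60)²/22.60 + (28−11.30)²/11.30 + (33−22.60)²/22.60 = 74.8584
df = 3

test statistic = 74.858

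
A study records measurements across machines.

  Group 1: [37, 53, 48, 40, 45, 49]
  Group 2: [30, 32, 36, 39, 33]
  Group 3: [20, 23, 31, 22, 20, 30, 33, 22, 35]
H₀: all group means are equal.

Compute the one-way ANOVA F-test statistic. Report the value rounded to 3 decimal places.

Group means [45.33, 34.00, 26.22], grand mean 33.900
SSB = Σnᵢ(x̄ᵢ−x̄)² = 1314.911; SSW = ΣΣ(x−x̄ᵢ)² = 510.889
MSB = 1314.911/2 = 657.4556; MSW = 510.889/17 = 30.0523
F = MSB/MSW = 21.8771
df = (2, 17)

test statistic = 21.877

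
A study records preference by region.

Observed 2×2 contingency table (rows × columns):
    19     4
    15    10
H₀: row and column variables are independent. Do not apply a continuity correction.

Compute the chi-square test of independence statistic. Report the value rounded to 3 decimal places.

Row totals [23, 25], col totals [34, 14], n=48
χ² = (19−16.29)²/16.29 + (4−6.71)²/6.71 + (15−17.71)²/17.71 + (10−7.29)²/7.29 = 2.9638
df = 1

test statistic = 2.964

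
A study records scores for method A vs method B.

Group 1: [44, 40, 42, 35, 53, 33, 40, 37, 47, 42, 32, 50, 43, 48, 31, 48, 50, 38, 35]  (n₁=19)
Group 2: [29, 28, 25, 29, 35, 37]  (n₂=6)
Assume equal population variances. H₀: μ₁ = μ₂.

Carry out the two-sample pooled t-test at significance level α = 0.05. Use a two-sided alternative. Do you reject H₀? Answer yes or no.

reject H₀: yes

x̄₁=41.474, s₁=6.645, n₁=19
x̄₂=30.500, s₂=4.550, n₂=6
s_p² = [18·6.645² + 5·4.550²]/23 = 39.0538
SE = √(s_p²·(1/19+1/6)) = 2.9265
t = (41.474−30.500)/2.9265 = 3.7498
df = 23
p-value (two-sided) = 0.00105
At α=0.05: p < α → reject H₀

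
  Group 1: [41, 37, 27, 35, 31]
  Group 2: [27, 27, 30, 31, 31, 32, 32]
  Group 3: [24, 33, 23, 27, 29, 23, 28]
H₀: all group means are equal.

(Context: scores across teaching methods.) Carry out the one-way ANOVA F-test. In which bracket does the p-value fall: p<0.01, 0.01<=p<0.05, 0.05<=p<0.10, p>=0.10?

Group means [34.20, 30.00, 26.71], grand mean 29.895
SSB = Σnᵢ(x̄ᵢ−x̄)² = 163.561; SSW = ΣΣ(x−x̄ᵢ)² = 226.229
MSB = 163.561/2 = 81.7805; MSW = 226.229/16 = 14.1393
F = MSB/MSW = 5.7839
df = (2, 16)
p-value (upper-tail) = 0.01287
→ bracket: 0.01<=p<0.05

p-value bracket: 0.01<=p<0.05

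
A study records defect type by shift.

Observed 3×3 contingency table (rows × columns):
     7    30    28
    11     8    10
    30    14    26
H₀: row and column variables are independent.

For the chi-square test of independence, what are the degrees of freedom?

df = (r−1)(c−1) = (3−1)·(3−1) = 4

degrees of freedom = 4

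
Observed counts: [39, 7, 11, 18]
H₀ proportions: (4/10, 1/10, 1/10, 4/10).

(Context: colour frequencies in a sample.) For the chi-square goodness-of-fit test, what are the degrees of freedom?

df = k − 1 = 4 − 1 = 3

degrees of freedom = 3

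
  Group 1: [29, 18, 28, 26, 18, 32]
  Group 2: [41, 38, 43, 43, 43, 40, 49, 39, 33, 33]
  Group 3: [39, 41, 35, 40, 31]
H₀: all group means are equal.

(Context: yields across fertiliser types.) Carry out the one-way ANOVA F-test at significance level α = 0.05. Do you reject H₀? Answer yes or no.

reject H₀: yes

Group means [25.17, 40.20, 37.20], grand mean 35.190
SSB = Σnᵢ(x̄ᵢ−x̄)² = 874.005; SSW = ΣΣ(x−x̄ᵢ)² = 453.233
MSB = 874.005/2 = 437.0024; MSW = 453.233/18 = 25.1796
F = MSB/MSW = 17.3554
df = (2, 18)
p-value (upper-tail) = 0.00006
At α=0.05: p < α → reject H₀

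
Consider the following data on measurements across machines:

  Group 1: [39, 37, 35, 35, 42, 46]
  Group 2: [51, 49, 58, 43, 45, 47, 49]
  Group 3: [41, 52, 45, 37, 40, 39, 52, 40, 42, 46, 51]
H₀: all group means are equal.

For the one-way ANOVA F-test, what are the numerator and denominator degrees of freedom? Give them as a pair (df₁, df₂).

degrees of freedom = [2, 21]

k = 3 groups, N = 24 total
df = (k−1, N−k) = (3−1, 24−3) = (2, 21)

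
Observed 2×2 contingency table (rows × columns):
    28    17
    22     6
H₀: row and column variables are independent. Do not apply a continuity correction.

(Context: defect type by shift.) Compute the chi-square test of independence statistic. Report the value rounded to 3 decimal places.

test statistic = 2.138

Row totals [45, 28], col totals [50, 23], n=73
χ² = (28−30.82)²/30.82 + (17−14.18)²/14.18 + (22−19.18)²/19.18 + (6−8.82)²/8.82 = 2.1379
df = 1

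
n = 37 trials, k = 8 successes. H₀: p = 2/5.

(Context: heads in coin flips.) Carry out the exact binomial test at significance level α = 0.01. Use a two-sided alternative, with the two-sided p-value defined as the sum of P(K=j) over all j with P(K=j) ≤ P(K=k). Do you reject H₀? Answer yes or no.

Exact binomial: n=37, k=8, p₀=2/5=0.4000
P(X=j) = C(n,j)·p₀^j·(1−p₀)^(n−j); p = Σ P(X=j) over j with P(X=j) ≤ P(X=8)
p-value (two-sided) = 0.02783
At α=0.01: p ≥ α → fail to reject H₀

reject H₀: no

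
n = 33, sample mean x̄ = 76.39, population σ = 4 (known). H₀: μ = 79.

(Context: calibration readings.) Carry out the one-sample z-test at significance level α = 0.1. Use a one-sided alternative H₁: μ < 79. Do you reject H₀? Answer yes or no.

reject H₀: yes

SE = σ/√n = 4/√33 = 0.6963
z = (x̄−μ₀)/SE = (76.39−79)/0.6963 = -3.7483
p-value (one-sided, H₁ less) = 0.00009
At α=0.1: p < α → reject H₀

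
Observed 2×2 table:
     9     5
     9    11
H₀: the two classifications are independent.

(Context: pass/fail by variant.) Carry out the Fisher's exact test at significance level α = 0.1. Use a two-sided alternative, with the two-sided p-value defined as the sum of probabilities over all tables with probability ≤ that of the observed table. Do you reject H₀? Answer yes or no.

Margins: r₁=14, r₂=20, c₁=18, c₂=16, n=34
p_obs = C(14,9)·C(20,9)/C(34,18); sum pmf over tables with pmf ≤ p_obs
p-value (two-sided) = 0.31507
At α=0.1: p ≥ α → fail to reject H₀

reject H₀: no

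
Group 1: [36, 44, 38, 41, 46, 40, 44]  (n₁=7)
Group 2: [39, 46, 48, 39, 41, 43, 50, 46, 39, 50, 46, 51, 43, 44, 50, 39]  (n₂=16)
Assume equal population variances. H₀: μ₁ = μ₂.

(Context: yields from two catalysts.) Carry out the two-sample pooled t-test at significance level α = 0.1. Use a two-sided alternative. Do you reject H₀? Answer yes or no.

x̄₁=41.286, s₁=3.592, n₁=7
x̄₂=44.625, s₂=4.395, n₂=16
s_p² = [6·3.592² + 15·4.395²]/21 = 17.4847
SE = √(s_p²·(1/7+1/16)) = 1.8949
t = (41.286−44.625)/1.8949 = -1.7623
df = 21
p-value (two-sided) = 0.09258
At α=0.1: p < α → reject H₀

reject H₀: yes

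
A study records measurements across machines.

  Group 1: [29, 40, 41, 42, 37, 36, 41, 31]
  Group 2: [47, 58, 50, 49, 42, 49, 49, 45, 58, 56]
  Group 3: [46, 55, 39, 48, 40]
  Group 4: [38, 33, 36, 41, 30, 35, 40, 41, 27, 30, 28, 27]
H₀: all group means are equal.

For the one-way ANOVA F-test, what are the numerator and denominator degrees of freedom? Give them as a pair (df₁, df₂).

degrees of freedom = [3, 31]

k = 4 groups, N = 35 total
df = (k−1, N−k) = (4−1, 35−4) = (3, 31)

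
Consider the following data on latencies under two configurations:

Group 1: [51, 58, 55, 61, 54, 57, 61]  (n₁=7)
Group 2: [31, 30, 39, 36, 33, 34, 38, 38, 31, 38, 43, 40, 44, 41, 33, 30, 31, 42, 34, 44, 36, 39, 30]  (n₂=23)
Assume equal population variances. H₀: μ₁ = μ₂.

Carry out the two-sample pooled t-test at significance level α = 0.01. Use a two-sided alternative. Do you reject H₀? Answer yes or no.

x̄₁=56.714, s₁=3.684, n₁=7
x̄₂=36.304, s₂=4.724, n₂=23
s_p² = [6·3.684² + 22·4.724²]/28 = 20.4392
SE = √(s_p²·(1/7+1/23)) = 1.9516
t = (56.714−36.304)/1.9516 = 10.4583
df = 28
p-value (two-sided) = 0.00000
At α=0.01: p < α → reject H₀

reject H₀: yes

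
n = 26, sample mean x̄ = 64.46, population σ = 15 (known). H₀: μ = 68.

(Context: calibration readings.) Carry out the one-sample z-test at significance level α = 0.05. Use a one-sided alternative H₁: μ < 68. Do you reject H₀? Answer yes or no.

reject H₀: no

SE = σ/√n = 15/√26 = 2.9417
z = (x̄−μ₀)/SE = (64.46−68)/2.9417 = -1.2034
p-value (one-sided, H₁ less) = 0.11442
At α=0.05: p ≥ α → fail to reject H₀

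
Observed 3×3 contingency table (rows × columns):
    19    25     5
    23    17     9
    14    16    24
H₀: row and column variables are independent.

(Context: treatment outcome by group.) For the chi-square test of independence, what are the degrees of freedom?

degrees of freedom = 4

df = (r−1)(c−1) = (3−1)·(3−1) = 4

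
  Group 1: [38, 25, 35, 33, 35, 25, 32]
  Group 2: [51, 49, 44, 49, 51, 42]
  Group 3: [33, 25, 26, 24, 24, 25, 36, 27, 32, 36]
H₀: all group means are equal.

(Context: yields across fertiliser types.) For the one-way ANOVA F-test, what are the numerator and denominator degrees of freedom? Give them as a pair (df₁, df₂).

k = 3 groups, N = 23 total
df = (k−1, N−k) = (3−1, 23−3) = (2, 20)

degrees of freedom = [2, 20]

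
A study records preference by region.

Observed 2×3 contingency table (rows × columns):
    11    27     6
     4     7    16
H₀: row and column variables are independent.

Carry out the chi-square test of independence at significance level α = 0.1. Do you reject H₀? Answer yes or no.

reject H₀: yes

Row totals [44, 27], col totals [15, 34, 22], n=71
χ² = (11−9.30)²/9.30 + (27−21.07)²/21.07 + (6−13.63)²/13.63 + (4−5.70)²/5.70 + (7−12.93)²/12.93 + (16−8.37)²/8.37 = 16.4494
df = 2
p-value (upper-tail) = 0.00027
At α=0.1: p < α → reject H₀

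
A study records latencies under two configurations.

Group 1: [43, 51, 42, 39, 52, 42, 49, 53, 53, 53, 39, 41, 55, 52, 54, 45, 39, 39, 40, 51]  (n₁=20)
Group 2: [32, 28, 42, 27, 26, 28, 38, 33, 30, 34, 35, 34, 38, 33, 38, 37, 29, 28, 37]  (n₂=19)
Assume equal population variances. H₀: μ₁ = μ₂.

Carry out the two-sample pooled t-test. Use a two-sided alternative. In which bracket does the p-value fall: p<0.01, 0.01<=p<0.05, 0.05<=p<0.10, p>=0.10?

x̄₁=46.600, s₁=6.134, n₁=20
x̄₂=33.000, s₂=4.595, n₂=19
s_p² = [19·6.134² + 18·4.595²]/37 = 29.5892
SE = √(s_p²·(1/20+1/19)) = 1.7426
t = (46.600−33.000)/1.7426 = 7.8043
df = 37
p-value (two-sided) = 0.00000
→ bracket: p<0.01

p-value bracket: p<0.01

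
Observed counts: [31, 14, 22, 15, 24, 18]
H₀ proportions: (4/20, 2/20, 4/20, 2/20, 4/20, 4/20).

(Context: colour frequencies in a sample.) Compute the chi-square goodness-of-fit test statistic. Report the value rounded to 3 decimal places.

test statistic = 4.508

n = 124; E_i = n·p_i = [24.80, 12.40, 24.80, 12.40, 24.80, 24.80]
χ² = (31−24.80)²/24.80 + (14−12.40)²/12.40 + (22−24.80)²/24.80 + (15−12.40)²/12.40 + (24−24.80)²/24.80 + (18−24.80)²/24.80 = 4.5081
df = 5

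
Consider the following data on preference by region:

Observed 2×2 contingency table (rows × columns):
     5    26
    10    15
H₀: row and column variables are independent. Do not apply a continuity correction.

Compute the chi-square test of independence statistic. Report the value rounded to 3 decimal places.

Row totals [31, 25], col totals [15, 41], n=56
χ² = (5−8.30)²/8.30 + (26−22.70)²/22.70 + (10−6.70)²/6.70 + (15−18.30)²/18.30 = 4.0212
df = 1

test statistic = 4.021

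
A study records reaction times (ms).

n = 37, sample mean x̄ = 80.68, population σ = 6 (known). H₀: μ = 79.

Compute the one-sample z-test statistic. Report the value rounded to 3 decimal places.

test statistic = 1.703

SE = σ/√n = 6/√37 = 0.9864
z = (x̄−μ₀)/SE = (80.68−79)/0.9864 = 1.7032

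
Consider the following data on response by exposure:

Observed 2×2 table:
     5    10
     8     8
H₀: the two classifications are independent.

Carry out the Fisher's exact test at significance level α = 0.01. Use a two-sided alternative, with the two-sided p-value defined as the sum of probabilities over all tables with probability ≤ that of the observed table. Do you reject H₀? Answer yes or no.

reject H₀: no

Margins: r₁=15, r₂=16, c₁=13, c₂=18, n=31
p_obs = C(15,5)·C(16,8)/C(31,13); sum pmf over tables with pmf ≤ p_obs
p-value (two-sided) = 0.47255
At α=0.01: p ≥ α → fail to reject H₀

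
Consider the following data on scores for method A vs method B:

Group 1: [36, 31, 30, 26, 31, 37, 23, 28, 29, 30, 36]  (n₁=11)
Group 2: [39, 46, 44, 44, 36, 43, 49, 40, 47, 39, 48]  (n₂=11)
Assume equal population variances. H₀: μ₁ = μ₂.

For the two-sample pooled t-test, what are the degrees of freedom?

degrees of freedom = 20

df = n₁ + n₂ − 2 = 11 + 11 − 2 = 20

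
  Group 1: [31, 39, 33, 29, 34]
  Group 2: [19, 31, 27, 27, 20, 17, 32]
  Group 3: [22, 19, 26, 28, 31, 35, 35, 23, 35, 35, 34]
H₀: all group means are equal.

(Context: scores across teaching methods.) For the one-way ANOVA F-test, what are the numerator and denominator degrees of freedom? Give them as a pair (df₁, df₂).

degrees of freedom = [2, 20]

k = 3 groups, N = 23 total
df = (k−1, N−k) = (3−1, 23−3) = (2, 20)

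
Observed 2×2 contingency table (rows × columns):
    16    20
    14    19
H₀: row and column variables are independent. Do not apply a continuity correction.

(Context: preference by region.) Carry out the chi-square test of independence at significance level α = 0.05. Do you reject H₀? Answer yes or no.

Row totals [36, 33], col totals [30, 39], n=69
χ² = (16−15.65)²/15.65 + (20−20.35)²/20.35 + (14−14.35)²/14.35 + (19−18.65)²/18.65 = 0.0286
df = 1
p-value (upper-tail) = 0.86572
At α=0.05: p ≥ α → fail to reject H₀

reject H₀: no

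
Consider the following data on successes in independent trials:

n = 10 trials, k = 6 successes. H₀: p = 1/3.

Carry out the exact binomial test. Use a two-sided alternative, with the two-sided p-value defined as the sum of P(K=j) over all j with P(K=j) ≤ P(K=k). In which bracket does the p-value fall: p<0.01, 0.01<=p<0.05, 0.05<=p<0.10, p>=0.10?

p-value bracket: 0.05<=p<0.10

Exact binomial: n=10, k=6, p₀=1/3=0.3333
P(X=j) = C(n,j)·p₀^j·(1−p₀)^(n−j); p = Σ P(X=j) over j with P(X=j) ≤ P(X=6)
p-value (two-sided) = 0.09391
→ bracket: 0.05<=p<0.10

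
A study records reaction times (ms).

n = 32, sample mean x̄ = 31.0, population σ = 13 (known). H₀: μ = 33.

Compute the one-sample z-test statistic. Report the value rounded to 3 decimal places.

SE = σ/√n = 13/√32 = 2.2981
z = (x̄−μ₀)/SE = (31.0−33)/2.2981 = -0.8703

test statistic = -0.870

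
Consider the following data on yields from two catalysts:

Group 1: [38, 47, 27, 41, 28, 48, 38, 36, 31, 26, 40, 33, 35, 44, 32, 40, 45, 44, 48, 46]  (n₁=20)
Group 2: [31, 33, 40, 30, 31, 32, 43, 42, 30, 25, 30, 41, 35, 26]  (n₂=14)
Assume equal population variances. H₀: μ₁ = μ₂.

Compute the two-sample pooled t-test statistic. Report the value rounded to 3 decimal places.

test statistic = 2.095

x̄₁=38.350, s₁=7.140, n₁=20
x̄₂=33.500, s₂=5.841, n₂=14
s_p² = [19·7.140² + 13·5.841²]/32 = 44.1266
SE = √(s_p²·(1/20+1/14)) = 2.3148
t = (38.350−33.500)/2.3148 = 2.0952
df = 32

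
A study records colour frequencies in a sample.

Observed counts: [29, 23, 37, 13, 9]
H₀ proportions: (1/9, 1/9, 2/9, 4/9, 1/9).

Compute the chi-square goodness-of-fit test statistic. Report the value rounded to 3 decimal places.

n = 111; E_i = n·p_i = [12.33, 12.33, 24.67, 49.33, 12.33]
χ² = (29−12.33)²/12.33 + (23−12.33)²/12.33 + (37−24.67)²/24.67 + (13−49.33)²/49.33 + (9−12.33)²/12.33 = 65.5743
df = 4

test statistic = 65.574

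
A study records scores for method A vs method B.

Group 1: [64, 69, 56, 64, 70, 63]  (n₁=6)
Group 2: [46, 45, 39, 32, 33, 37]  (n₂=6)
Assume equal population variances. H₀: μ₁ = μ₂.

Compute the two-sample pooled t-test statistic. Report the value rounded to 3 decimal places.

test statistic = 8.135

x̄₁=64.333, s₁=5.007, n₁=6
x̄₂=38.667, s₂=5.888, n₂=6
s_p² = [5·5.007² + 5·5.888²]/10 = 29.8667
SE = √(s_p²·(1/6+1/6)) = 3.1552
t = (64.333−38.667)/3.1552 = 8.1346
df = 10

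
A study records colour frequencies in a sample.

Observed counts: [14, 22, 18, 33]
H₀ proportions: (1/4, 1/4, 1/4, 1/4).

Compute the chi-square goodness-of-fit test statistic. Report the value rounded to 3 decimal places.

n = 87; E_i = n·p_i = [21.75, 21.75, 21.75, 21.75]
χ² = (14−21.75)²/21.75 + (22−21.75)²/21.75 + (18−21.75)²/21.75 + (33−21.75)²/21.75 = 9.2299
df = 3

test statistic = 9.230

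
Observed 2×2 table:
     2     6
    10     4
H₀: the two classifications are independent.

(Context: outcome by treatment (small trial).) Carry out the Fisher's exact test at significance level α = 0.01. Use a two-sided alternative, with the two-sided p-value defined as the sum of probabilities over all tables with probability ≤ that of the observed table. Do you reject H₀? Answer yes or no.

Margins: r₁=8, r₂=14, c₁=12, c₂=10, n=22
p_obs = C(8,2)·C(14,10)/C(22,12); sum pmf over tables with pmf ≤ p_obs
p-value (two-sided) = 0.07430
At α=0.01: p ≥ α → fail to reject H₀

reject H₀: no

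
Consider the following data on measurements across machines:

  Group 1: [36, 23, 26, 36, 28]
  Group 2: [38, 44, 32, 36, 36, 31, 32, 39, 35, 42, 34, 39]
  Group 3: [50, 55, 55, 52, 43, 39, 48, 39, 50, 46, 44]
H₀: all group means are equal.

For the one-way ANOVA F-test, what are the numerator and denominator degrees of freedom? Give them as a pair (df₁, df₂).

k = 3 groups, N = 28 total
df = (k−1, N−k) = (3−1, 28−3) = (2, 25)

degrees of freedom = [2, 25]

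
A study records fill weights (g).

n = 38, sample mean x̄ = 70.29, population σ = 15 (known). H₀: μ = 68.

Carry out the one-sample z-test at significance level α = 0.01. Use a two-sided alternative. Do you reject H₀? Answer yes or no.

SE = σ/√n = 15/√38 = 2.4333
z = (x̄−μ₀)/SE = (70.29−68)/2.4333 = 0.9411
p-value (two-sided) = 0.34665
At α=0.01: p ≥ α → fail to reject H₀

reject H₀: no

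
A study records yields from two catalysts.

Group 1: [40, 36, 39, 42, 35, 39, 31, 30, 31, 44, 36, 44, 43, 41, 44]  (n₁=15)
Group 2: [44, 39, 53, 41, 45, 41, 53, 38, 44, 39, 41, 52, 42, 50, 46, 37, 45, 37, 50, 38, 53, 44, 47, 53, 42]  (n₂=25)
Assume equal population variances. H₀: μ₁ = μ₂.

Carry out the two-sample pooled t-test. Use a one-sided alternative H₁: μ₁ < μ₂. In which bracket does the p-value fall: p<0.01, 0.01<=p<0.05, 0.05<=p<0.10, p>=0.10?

x̄₁=38.333, s₁=4.938, n₁=15
x̄₂=44.560, s₂=5.485, n₂=25
s_p² = [14·4.938² + 24·5.485²]/38 = 27.9867
SE = √(s_p²·(1/15+1/25)) = 1.7278
t = (38.333−44.560)/1.7278 = -3.6038
df = 38
p-value (one-sided, H₁ less) = 0.00045
→ bracket: p<0.01

p-value bracket: p<0.01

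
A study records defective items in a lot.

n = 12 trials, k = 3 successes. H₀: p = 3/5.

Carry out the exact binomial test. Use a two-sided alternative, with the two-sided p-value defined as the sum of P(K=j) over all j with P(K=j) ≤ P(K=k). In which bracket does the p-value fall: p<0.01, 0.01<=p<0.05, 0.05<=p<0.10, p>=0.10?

p-value bracket: 0.01<=p<0.05

Exact binomial: n=12, k=3, p₀=3/5=0.6000
P(X=j) = C(n,j)·p₀^j·(1−p₀)^(n−j); p = Σ P(X=j) over j with P(X=j) ≤ P(X=3)
p-value (two-sided) = 0.01744
→ bracket: 0.01<=p<0.05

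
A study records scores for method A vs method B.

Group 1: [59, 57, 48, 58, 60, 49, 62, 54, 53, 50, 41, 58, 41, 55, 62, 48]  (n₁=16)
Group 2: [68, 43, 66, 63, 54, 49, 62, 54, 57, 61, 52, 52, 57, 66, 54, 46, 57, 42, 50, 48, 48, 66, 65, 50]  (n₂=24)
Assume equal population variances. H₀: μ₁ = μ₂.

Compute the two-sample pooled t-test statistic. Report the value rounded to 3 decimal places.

x̄₁=53.438, s₁=6.723, n₁=16
x̄₂=55.417, s₂=7.768, n₂=24
s_p² = [15·6.723² + 23·7.768²]/38 = 54.3624
SE = √(s_p²·(1/16+1/24)) = 2.3797
t = (53.438−55.417)/2.3797 = -0.8317
df = 38

test statistic = -0.832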